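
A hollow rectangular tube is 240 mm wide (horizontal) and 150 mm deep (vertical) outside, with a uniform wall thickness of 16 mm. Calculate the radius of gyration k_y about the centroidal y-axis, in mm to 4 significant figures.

Treat the section as a set of non-overlapping primitives; coordinates are from the bounding-box lower-left.
Outer rectangle: 240 × 150, A = 36 000 mm², x = 120 mm, Ī = 172 800 000 mm⁴.
Inner void (subtracted): 208 × 118, A = 24 544 mm², x = 120 mm, Ī = 88 489 301 mm⁴.
By symmetry the centroid is at mid-width, x̄ = 120 mm.
All pieces are centred on the centroidal y-axis, so I = ΣĪ (holes subtracted) = 84 310 699 mm⁴.
Radius of gyration: k = √(I/A) = √(84 310 699 / 11 456) = 85.7877 mm.

k_y ≈ 85.79 mm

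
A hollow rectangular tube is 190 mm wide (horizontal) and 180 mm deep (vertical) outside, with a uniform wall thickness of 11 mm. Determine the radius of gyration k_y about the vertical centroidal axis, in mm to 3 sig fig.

k_y ≈ 72.7 mm

Treat the section as a set of non-overlapping primitives; coordinates are from the bounding-box lower-left.
Outer rectangle: 190 × 180, A = 34 200 mm², x = 95 mm, Ī = 102 885 000 mm⁴.
Inner void (subtracted): 168 × 158, A = 26 544 mm², x = 95 mm, Ī = 62 431 488 mm⁴.
By symmetry the centroid is at mid-width, x̄ = 95 mm.
All pieces are centred on the vertical centroidal axis, so I = ΣĪ (holes subtracted) = 40 453 512 mm⁴.
Radius of gyration: k = √(I/A) = √(40 453 512 / 7 656) = 72.69 mm.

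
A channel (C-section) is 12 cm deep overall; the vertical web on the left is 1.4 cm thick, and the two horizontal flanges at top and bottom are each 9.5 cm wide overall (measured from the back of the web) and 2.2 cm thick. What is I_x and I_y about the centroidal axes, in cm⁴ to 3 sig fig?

Break the section into simple shapes (no overlaps), measuring from the bottom-left corner of the bounding box.
Web: 1.4 × 12, A = 16.8 cm², y = 6 cm, Ī = 201.6 cm⁴.
Top flange (beyond web): 8.1 × 2.2, A = 17.82 cm², y = 10.9 cm, Ī = 7.1874 cm⁴.
Bottom flange (beyond web): 8.1 × 2.2, A = 17.82 cm², y = 1.1 cm, Ī = 7.1874 cm⁴.
By symmetry the centroid is at mid-height, ȳ = 6 cm.
Transfer each piece to the centroidal x-axis using Ī + A·d² with d = y − 6:
  web: d = 0 cm → contributes +201.6 cm⁴
  top flange (beyond web): d = 4.9 cm → contributes +435.05 cm⁴
  bottom flange (beyond web): d = -4.9 cm → contributes +435.05 cm⁴
Total I = 1071.7 cm⁴.
For the y-axis: x̄ = 3.9283 cm.
Repeating about the centroidal y-axis gives I_y = 455.22 cm⁴.

I_x ≈ 1070 cm⁴, I_y ≈ 455 cm⁴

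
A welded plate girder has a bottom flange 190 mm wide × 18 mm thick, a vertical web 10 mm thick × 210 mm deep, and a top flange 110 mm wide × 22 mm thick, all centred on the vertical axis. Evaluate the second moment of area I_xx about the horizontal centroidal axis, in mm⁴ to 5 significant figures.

I_xx ≈ 8.3417 × 10⁷ mm⁴

Break the section into simple shapes (no overlaps), measuring from the bottom-left corner of the bounding box.
Bottom plate: 190 × 18, A = 3 420 mm², y = 9 mm, Ī = 92 340 mm⁴.
Web plate: 10 × 210, A = 2 100 mm², y = 123 mm, Ī = 7 717 500 mm⁴.
Top plate: 110 × 22, A = 2 420 mm², y = 239 mm, Ī = 97606.67 mm⁴.
Centroid: ȳ = ΣA·y / ΣA = 109.2519 mm.
Transfer each piece to the horizontal centroidal axis using Ī + A·d² with d = y − 109.2519:
  bottom plate: d = -100.2519 mm → contributes +34 464 849 mm⁴
  web plate: d = 13.74811 mm → contributes +8 114 422 mm⁴
  top plate: d = 129.7481 mm → contributes +40 837 272 mm⁴
Total I = 83 416 543 mm⁴.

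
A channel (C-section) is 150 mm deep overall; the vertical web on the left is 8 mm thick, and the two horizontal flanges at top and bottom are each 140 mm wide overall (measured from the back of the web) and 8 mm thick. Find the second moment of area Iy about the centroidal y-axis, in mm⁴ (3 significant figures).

Treat the section as a set of non-overlapping primitives; coordinates are from the bounding-box lower-left.
Web: 8 × 150, A = 1 200 mm², x = 4 mm, Ī = 6 400 mm⁴.
Top flange (beyond web): 132 × 8, A = 1 056 mm², x = 74 mm, Ī = 1 533 312 mm⁴.
Bottom flange (beyond web): 132 × 8, A = 1 056 mm², x = 74 mm, Ī = 1 533 312 mm⁴.
Centroid: x̄ = ΣA·x / ΣA = 48.638 mm.
Transfer each piece to the centroidal y-axis using Ī + A·d² with d = x − 48.638:
  web: d = -44.638 mm → contributes +2 397 427 mm⁴
  top flange (beyond web): d = 25.362 mm → contributes +2 212 581 mm⁴
  bottom flange (beyond web): d = 25.362 mm → contributes +2 212 581 mm⁴
Total I = 6 822 589 mm⁴.

Iy ≈ 6.82 × 10⁶ mm⁴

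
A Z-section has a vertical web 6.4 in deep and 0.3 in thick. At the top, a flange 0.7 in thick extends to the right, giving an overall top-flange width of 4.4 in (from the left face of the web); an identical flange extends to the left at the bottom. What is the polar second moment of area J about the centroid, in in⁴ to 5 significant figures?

Treat the section as a set of non-overlapping primitives; coordinates are from the bounding-box lower-left.
Web: 0.3 × 6.4, A = 1.92 in², y = 3.2 in, Ī = 6.5536 in⁴.
Top flange (beyond web): 4.1 × 0.7, A = 2.87 in², y = 6.05 in, Ī = 0.1171917 in⁴.
Bottom flange (beyond web): 4.1 × 0.7, A = 2.87 in², y = 0.35 in, Ī = 0.1171917 in⁴.
Centroid: ȳ = ΣA·y / ΣA = 3.2 in.
Transfer each piece to the centroidal x-axis using Ī + A·d² with d = y − 3.2:
  web: d = 0 in → contributes +6.5536 in⁴
  top flange (beyond web): d = 2.85 in → contributes +23.42877 in⁴
  bottom flange (beyond web): d = -2.85 in → contributes +23.42877 in⁴
Total I = 53.41113 in⁴.
For the y-axis: x̄ = 4.25 in.
Repeating about the centroidal y-axis gives I_y = 35.83678 in⁴.
Polar second moment: J = I_x + I_y = 89.24792 in⁴.

J ≈ 89.248 in⁴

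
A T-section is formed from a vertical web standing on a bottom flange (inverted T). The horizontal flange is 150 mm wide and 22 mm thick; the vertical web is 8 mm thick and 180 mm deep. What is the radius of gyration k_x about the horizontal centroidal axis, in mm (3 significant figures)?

Split into non-overlapping primitives; take the origin at the lower-left of the bounding box.
Flange: 150 × 22, A = 3 300 mm², y = 11 mm, Ī = 133 100 mm⁴.
Web: 8 × 180, A = 1 440 mm², y = 112 mm, Ī = 3 888 000 mm⁴.
Centroid: ȳ = ΣA·y / ΣA = 41.684 mm.
Transfer each piece to the horizontal centroidal axis using Ī + A·d² with d = y − 41.684:
  flange: d = -30.684 mm → contributes +3 239 984 mm⁴
  web: d = 70.316 mm → contributes +11 007 942 mm⁴
Total I = 14 247 925 mm⁴.
Radius of gyration: k = √(I/A) = √(14 247 925 / 4 740) = 54.826 mm.

k_x ≈ 54.8 mm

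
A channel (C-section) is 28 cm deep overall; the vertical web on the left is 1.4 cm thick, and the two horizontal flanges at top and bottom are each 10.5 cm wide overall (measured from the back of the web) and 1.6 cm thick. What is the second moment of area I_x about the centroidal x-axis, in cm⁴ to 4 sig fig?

Split into non-overlapping primitives; take the origin at the lower-left of the bounding box.
Web: 1.4 × 28, A = 39.2 cm², y = 14 cm, Ī = 2561.07 cm⁴.
Top flange (beyond web): 9.1 × 1.6, A = 14.56 cm², y = 27.2 cm, Ī = 3.10613 cm⁴.
Bottom flange (beyond web): 9.1 × 1.6, A = 14.56 cm², y = 0.8 cm, Ī = 3.10613 cm⁴.
By symmetry the centroid is at mid-height, ȳ = 14 cm.
Transfer each piece to the centroidal x-axis using Ī + A·d² with d = y − 14:
  web: d = 0 cm → contributes +2561.07 cm⁴
  top flange (beyond web): d = 13.2 cm → contributes +2540.04 cm⁴
  bottom flange (beyond web): d = -13.2 cm → contributes +2540.04 cm⁴
Total I = 7641.15 cm⁴.

I_x ≈ 7641 cm⁴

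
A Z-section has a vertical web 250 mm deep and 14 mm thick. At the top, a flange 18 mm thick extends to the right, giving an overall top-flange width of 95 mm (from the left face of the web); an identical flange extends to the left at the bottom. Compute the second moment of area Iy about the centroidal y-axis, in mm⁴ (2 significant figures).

Break the section into simple shapes (no overlaps), measuring from the bottom-left corner of the bounding box.
Web: 14 × 250, A = 3 500 mm², x = 88 mm, Ī = 57 167 mm⁴.
Top flange (beyond web): 81 × 18, A = 1 458 mm², x = 135.5 mm, Ī = 797 162 mm⁴.
Bottom flange (beyond web): 81 × 18, A = 1 458 mm², x = 40.5 mm, Ī = 797 162 mm⁴.
Centroid: x̄ = ΣA·x / ΣA = 88 mm.
Transfer each piece to the centroidal y-axis using Ī + A·d² with d = x − 88:
  web: d = 0 mm → contributes +57 167 mm⁴
  top flange (beyond web): d = 47.5 mm → contributes +4 086 774 mm⁴
  bottom flange (beyond web): d = -47.5 mm → contributes +4 086 774 mm⁴
Total I = 8 230 715 mm⁴.

Iy ≈ 8.2 × 10⁶ mm⁴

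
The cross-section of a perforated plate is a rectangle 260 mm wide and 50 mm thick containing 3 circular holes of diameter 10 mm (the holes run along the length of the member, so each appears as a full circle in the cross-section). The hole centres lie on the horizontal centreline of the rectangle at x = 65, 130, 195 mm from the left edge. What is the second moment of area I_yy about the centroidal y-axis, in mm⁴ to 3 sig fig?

Decompose the section into non-overlapping parts with the origin at the bottom-left of its bounding rectangle.
Plate: 260 × 50, A = 13 000 mm², x = 130 mm, Ī = 73 233 333 mm⁴.
Hole 1 (subtracted): ⌀10, A = 78.54 mm², x = 65 mm, Ī = 490.87 mm⁴.
Hole 2 (subtracted): ⌀10, A = 78.54 mm², x = 130 mm, Ī = 490.87 mm⁴.
Hole 3 (subtracted): ⌀10, A = 78.54 mm², x = 195 mm, Ī = 490.87 mm⁴.
By symmetry the centroid is at mid-width, x̄ = 130 mm.
Transfer each piece to the centroidal y-axis using Ī + A·d² with d = x − 130:
  plate: d = 0 mm → contributes +73 233 333 mm⁴
  hole 1: d = -65 mm → contributes −332 322 mm⁴
  hole 2: d = 0 mm → contributes −490.87 mm⁴
  hole 3: d = 65 mm → contributes −332 322 mm⁴
Total I = 72 568 199 mm⁴.

I_yy ≈ 7.26 × 10⁷ mm⁴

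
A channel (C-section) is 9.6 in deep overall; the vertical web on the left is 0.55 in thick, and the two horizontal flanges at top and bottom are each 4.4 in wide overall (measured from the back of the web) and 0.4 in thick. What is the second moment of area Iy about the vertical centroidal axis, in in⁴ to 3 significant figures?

Decompose the section into non-overlapping parts with the origin at the bottom-left of its bounding rectangle.
Web: 0.55 × 9.6, A = 5.28 in², x = 0.275 in, Ī = 0.1331 in⁴.
Top flange (beyond web): 3.85 × 0.4, A = 1.54 in², x = 2.475 in, Ī = 1.9022 in⁴.
Bottom flange (beyond web): 3.85 × 0.4, A = 1.54 in², x = 2.475 in, Ī = 1.9022 in⁴.
Centroid: x̄ = ΣA·x / ΣA = 1.0855 in.
Transfer each piece to the vertical centroidal axis using Ī + A·d² with d = x − 1.0855:
  web: d = -0.81053 in → contributes +3.6018 in⁴
  top flange (beyond web): d = 1.3895 in → contributes +4.8754 in⁴
  bottom flange (beyond web): d = 1.3895 in → contributes +4.8754 in⁴
Total I = 13.353 in⁴.

Iy ≈ 13.4 in⁴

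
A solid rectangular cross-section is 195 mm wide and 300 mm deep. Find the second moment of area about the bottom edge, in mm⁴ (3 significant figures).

I_base ≈ 1.76 × 10⁹ mm⁴

The section: 195 × 300, A = 58 500 mm², y = 150 mm, Ī = 438 750 000 mm⁴.
Transfer it to the base of the section using Ī + A·d² with d = y − 0:
  the section: d = 150 mm → contributes +1 755 000 000 mm⁴
Total I = 1 755 000 000 mm⁴.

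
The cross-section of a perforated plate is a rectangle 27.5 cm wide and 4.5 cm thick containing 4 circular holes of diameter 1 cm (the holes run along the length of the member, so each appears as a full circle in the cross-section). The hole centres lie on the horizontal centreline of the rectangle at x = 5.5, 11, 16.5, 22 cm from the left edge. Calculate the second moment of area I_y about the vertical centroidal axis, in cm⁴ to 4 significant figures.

I_y ≈ 7680 cm⁴

Split into non-overlapping primitives; take the origin at the lower-left of the bounding box.
Plate: 27.5 × 4.5, A = 123.75 cm², x = 13.75 cm, Ī = 7798.83 cm⁴.
Hole 1 (subtracted): ⌀1, A = 0.785398 cm², x = 5.5 cm, Ī = 0.0490874 cm⁴.
Hole 2 (subtracted): ⌀1, A = 0.785398 cm², x = 11 cm, Ī = 0.0490874 cm⁴.
Hole 3 (subtracted): ⌀1, A = 0.785398 cm², x = 16.5 cm, Ī = 0.0490874 cm⁴.
Hole 4 (subtracted): ⌀1, A = 0.785398 cm², x = 22 cm, Ī = 0.0490874 cm⁴.
By symmetry the centroid is at mid-width, x̄ = 13.75 cm.
Transfer each piece to the vertical centroidal axis using Ī + A·d² with d = x − 13.75:
  plate: d = 0 cm → contributes +7798.83 cm⁴
  hole 1: d = -8.25 cm → contributes −53.5052 cm⁴
  hole 2: d = -2.75 cm → contributes −5.98866 cm⁴
  hole 3: d = 2.75 cm → contributes −5.98866 cm⁴
  hole 4: d = 8.25 cm → contributes −53.5052 cm⁴
Total I = 7679.84 cm⁴.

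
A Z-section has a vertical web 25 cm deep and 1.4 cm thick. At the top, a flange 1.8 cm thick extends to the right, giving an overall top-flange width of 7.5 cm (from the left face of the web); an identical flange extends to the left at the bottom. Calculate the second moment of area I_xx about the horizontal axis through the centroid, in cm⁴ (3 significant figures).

Split into non-overlapping primitives; take the origin at the lower-left of the bounding box.
Web: 1.4 × 25, A = 35 cm², y = 12.5 cm, Ī = 1822.9 cm⁴.
Top flange (beyond web): 6.1 × 1.8, A = 10.98 cm², y = 24.1 cm, Ī = 2.9646 cm⁴.
Bottom flange (beyond web): 6.1 × 1.8, A = 10.98 cm², y = 0.9 cm, Ī = 2.9646 cm⁴.
Centroid: ȳ = ΣA·y / ΣA = 12.5 cm.
Transfer each piece to the horizontal axis through the centroid using Ī + A·d² with d = y − 12.5:
  web: d = 0 cm → contributes +1822.9 cm⁴
  top flange (beyond web): d = 11.6 cm → contributes +1480.4 cm⁴
  bottom flange (beyond web): d = -11.6 cm → contributes +1480.4 cm⁴
Total I = 4783.8 cm⁴.

I_xx ≈ 4780 cm⁴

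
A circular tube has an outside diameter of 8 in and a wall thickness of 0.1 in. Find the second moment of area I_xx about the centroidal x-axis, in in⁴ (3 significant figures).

Decompose the section into non-overlapping parts with the origin at the bottom-left of its bounding rectangle.
Outer circle: ⌀8, A = 50.265 in², y = 4 in, Ī = 201.06 in⁴.
Bore (subtracted): ⌀7.8, A = 47.784 in², y = 4 in, Ī = 181.7 in⁴.
By symmetry the centroid is at mid-height, ȳ = 4 in.
All pieces are centred on the centroidal x-axis, so I = ΣĪ (holes subtracted) = 19.365 in⁴.

I_xx ≈ 19.4 in⁴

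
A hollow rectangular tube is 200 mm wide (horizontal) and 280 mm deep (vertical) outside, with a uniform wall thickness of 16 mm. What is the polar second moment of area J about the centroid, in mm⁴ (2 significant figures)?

J ≈ 2.4 × 10⁸ mm⁴

Decompose the section into non-overlapping parts with the origin at the bottom-left of its bounding rectangle.
Outer rectangle: 200 × 280, A = 56 000 mm², y = 140 mm, Ī = 365 866 667 mm⁴.
Inner void (subtracted): 168 × 248, A = 41 664 mm², y = 140 mm, Ī = 213 541 888 mm⁴.
By symmetry the centroid is at mid-height, ȳ = 140 mm.
All pieces are centred on the centroidal x-axis, so I = ΣĪ (holes subtracted) = 152 324 779 mm⁴.
Repeating about the centroidal y-axis gives I_y = 88 672 939 mm⁴.
Polar second moment: J = I_x + I_y = 240 997 717 mm⁴.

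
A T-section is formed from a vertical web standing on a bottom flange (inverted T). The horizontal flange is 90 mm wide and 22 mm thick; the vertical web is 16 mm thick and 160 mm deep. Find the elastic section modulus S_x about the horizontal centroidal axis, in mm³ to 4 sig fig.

S_x ≈ 1.235 × 10⁵ mm³

Break the section into simple shapes (no overlaps), measuring from the bottom-left corner of the bounding box.
Flange: 90 × 22, A = 1 980 mm², y = 11 mm, Ī = 79 860 mm⁴.
Web: 16 × 160, A = 2 560 mm², y = 102 mm, Ī = 5 461 333 mm⁴.
Centroid: ȳ = ΣA·y / ΣA = 62.3128 mm.
Transfer each piece to the horizontal centroidal axis using Ī + A·d² with d = y − 62.3128:
  flange: d = -51.3128 mm → contributes +5 293 202 mm⁴
  web: d = 39.6872 mm → contributes +9 493 527 mm⁴
Total I = 14 786 729 mm⁴.
Extreme fibre distance c = 119.687 mm; S = I/c = 123 545 mm³.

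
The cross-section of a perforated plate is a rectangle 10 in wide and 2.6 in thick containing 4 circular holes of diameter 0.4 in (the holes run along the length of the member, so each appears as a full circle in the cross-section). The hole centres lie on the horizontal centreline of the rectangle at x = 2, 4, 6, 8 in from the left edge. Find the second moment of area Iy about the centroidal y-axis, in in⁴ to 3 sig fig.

Split into non-overlapping primitives; take the origin at the lower-left of the bounding box.
Plate: 10 × 2.6, A = 26 in², x = 5 in, Ī = 216.67 in⁴.
Hole 1 (subtracted): ⌀0.4, A = 0.12566 in², x = 2 in, Ī = 0.0012566 in⁴.
Hole 2 (subtracted): ⌀0.4, A = 0.12566 in², x = 4 in, Ī = 0.0012566 in⁴.
Hole 3 (subtracted): ⌀0.4, A = 0.12566 in², x = 6 in, Ī = 0.0012566 in⁴.
Hole 4 (subtracted): ⌀0.4, A = 0.12566 in², x = 8 in, Ī = 0.0012566 in⁴.
By symmetry the centroid is at mid-width, x̄ = 5 in.
Transfer each piece to the centroidal y-axis using Ī + A·d² with d = x − 5:
  plate: d = 0 in → contributes +216.67 in⁴
  hole 1: d = -3 in → contributes −1.1322 in⁴
  hole 2: d = -1 in → contributes −0.12692 in⁴
  hole 3: d = 1 in → contributes −0.12692 in⁴
  hole 4: d = 3 in → contributes −1.1322 in⁴
Total I = 214.15 in⁴.

Iy ≈ 214 in⁴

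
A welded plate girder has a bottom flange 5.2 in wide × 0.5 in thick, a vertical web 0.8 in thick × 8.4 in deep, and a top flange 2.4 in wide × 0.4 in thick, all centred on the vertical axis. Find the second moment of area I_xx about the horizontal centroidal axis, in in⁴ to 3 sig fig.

I_xx ≈ 104 in⁴

Decompose the section into non-overlapping parts with the origin at the bottom-left of its bounding rectangle.
Bottom plate: 5.2 × 0.5, A = 2.6 in², y = 0.25 in, Ī = 0.054167 in⁴.
Web plate: 0.8 × 8.4, A = 6.72 in², y = 4.7 in, Ī = 39.514 in⁴.
Top plate: 2.4 × 0.4, A = 0.96 in², y = 9.1 in, Ī = 0.0128 in⁴.
Centroid: ȳ = ΣA·y / ΣA = 3.9854 in.
Transfer each piece to the horizontal centroidal axis using Ī + A·d² with d = y − 3.9854:
  bottom plate: d = -3.7354 in → contributes +36.333 in⁴
  web plate: d = 0.71459 in → contributes +42.945 in⁴
  top plate: d = 5.1146 in → contributes +25.125 in⁴
Total I = 104.4 in⁴.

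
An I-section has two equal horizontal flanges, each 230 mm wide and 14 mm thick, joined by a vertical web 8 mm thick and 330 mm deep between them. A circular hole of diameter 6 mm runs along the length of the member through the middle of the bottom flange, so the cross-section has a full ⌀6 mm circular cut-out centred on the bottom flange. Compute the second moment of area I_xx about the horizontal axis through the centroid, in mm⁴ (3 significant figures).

I_xx ≈ 2.14 × 10⁸ mm⁴

Split into non-overlapping primitives; take the origin at the lower-left of the bounding box.
Bottom flange: 230 × 14, A = 3 220 mm², y = 7 mm, Ī = 52 593 mm⁴.
Web: 8 × 330, A = 2 640 mm², y = 179 mm, Ī = 23 958 000 mm⁴.
Top flange: 230 × 14, A = 3 220 mm², y = 351 mm, Ī = 52 593 mm⁴.
Hole (subtracted): ⌀6, A = 28.274 mm², y = 7 mm, Ī = 63.617 mm⁴.
Centroid: ȳ = ΣA·y / ΣA = 179.54 mm.
Transfer each piece to the horizontal axis through the centroid using Ī + A·d² with d = y − 179.54:
  bottom flange: d = -172.54 mm → contributes +95 909 122 mm⁴
  web: d = -0.53727 mm → contributes +23 958 762 mm⁴
  top flange: d = 171.46 mm → contributes +94 718 884 mm⁴
  hole: d = -172.54 mm → contributes −841 765 mm⁴
Total I = 213 745 002 mm⁴.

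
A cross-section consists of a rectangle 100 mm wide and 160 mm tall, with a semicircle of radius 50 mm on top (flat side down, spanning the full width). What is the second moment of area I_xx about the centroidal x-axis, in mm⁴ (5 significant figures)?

I_xx ≈ 6.7125 × 10⁷ mm⁴

Break the section into simple shapes (no overlaps), measuring from the bottom-left corner of the bounding box.
Rectangular body: 100 × 160, A = 16 000 mm², y = 80 mm, Ī = 34 133 333 mm⁴.
Semicircular cap: semicircle r = 50, A = 3926.991 mm², y = 181.2207 mm, Ī = 685 981 mm⁴.
Centroid: ȳ = ΣA·y / ΣA = 99.94745 mm.
Transfer each piece to the centroidal x-axis using Ī + A·d² with d = y − 99.94745:
  rectangular body: d = -19.94745 mm → contributes +40 499 744 mm⁴
  semicircular cap: d = 81.27321 mm → contributes +26 625 071 mm⁴
Total I = 67 124 815 mm⁴.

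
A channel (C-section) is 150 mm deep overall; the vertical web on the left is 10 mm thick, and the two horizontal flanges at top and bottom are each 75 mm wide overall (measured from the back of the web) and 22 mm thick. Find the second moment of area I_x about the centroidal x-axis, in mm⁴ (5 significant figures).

I_x ≈ 1.4642 × 10⁷ mm⁴

Decompose the section into non-overlapping parts with the origin at the bottom-left of its bounding rectangle.
Web: 10 × 150, A = 1 500 mm², y = 75 mm, Ī = 2 812 500 mm⁴.
Top flange (beyond web): 65 × 22, A = 1 430 mm², y = 139 mm, Ī = 57676.67 mm⁴.
Bottom flange (beyond web): 65 × 22, A = 1 430 mm², y = 11 mm, Ī = 57676.67 mm⁴.
By symmetry the centroid is at mid-height, ȳ = 75 mm.
Transfer each piece to the centroidal x-axis using Ī + A·d² with d = y − 75:
  web: d = 0 mm → contributes +2 812 500 mm⁴
  top flange (beyond web): d = 64 mm → contributes +5 914 957 mm⁴
  bottom flange (beyond web): d = -64 mm → contributes +5 914 957 mm⁴
Total I = 14 642 413 mm⁴.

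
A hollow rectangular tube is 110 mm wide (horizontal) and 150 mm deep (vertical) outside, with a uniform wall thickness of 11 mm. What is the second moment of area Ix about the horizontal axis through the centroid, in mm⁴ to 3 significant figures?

Ix ≈ 1.56 × 10⁷ mm⁴

Decompose the section into non-overlapping parts with the origin at the bottom-left of its bounding rectangle.
Outer rectangle: 110 × 150, A = 16 500 mm², y = 75 mm, Ī = 30 937 500 mm⁴.
Inner void (subtracted): 88 × 128, A = 11 264 mm², y = 75 mm, Ī = 15 379 115 mm⁴.
By symmetry the centroid is at mid-height, ȳ = 75 mm.
All pieces are centred on the horizontal axis through the centroid, so I = ΣĪ (holes subtracted) = 15 558 385 mm⁴.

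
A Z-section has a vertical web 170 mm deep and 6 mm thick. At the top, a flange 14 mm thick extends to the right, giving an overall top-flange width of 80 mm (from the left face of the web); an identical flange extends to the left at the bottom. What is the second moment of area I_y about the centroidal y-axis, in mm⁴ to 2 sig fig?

Break the section into simple shapes (no overlaps), measuring from the bottom-left corner of the bounding box.
Web: 6 × 170, A = 1 020 mm², x = 77 mm, Ī = 3 060 mm⁴.
Top flange (beyond web): 74 × 14, A = 1 036 mm², x = 117 mm, Ī = 472 761 mm⁴.
Bottom flange (beyond web): 74 × 14, A = 1 036 mm², x = 37 mm, Ī = 472 761 mm⁴.
Centroid: x̄ = ΣA·x / ΣA = 77 mm.
Transfer each piece to the centroidal y-axis using Ī + A·d² with d = x − 77:
  web: d = 0 mm → contributes +3 060 mm⁴
  top flange (beyond web): d = 40 mm → contributes +2 130 361 mm⁴
  bottom flange (beyond web): d = -40 mm → contributes +2 130 361 mm⁴
Total I = 4 263 783 mm⁴.

I_y ≈ 4.3 × 10⁶ mm⁴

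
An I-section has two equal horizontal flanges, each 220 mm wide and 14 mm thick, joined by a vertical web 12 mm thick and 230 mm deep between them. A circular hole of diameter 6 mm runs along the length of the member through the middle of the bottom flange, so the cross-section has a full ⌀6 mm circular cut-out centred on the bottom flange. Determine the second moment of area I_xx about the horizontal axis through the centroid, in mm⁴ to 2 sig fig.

I_xx ≈ 1.0 × 10⁸ mm⁴

Break the section into simple shapes (no overlaps), measuring from the bottom-left corner of the bounding box.
Bottom flange: 220 × 14, A = 3 080 mm², y = 7 mm, Ī = 50 307 mm⁴.
Web: 12 × 230, A = 2 760 mm², y = 129 mm, Ī = 12 167 000 mm⁴.
Top flange: 220 × 14, A = 3 080 mm², y = 251 mm, Ī = 50 307 mm⁴.
Hole (subtracted): ⌀6, A = 28.27 mm², y = 7 mm, Ī = 63.62 mm⁴.
Centroid: ȳ = ΣA·y / ΣA = 129.4 mm.
Transfer each piece to the horizontal axis through the centroid using Ī + A·d² with d = y − 129.4:
  bottom flange: d = -122.4 mm → contributes +46 185 036 mm⁴
  web: d = -0.3879 mm → contributes +12 167 415 mm⁴
  top flange: d = 121.6 mm → contributes +45 601 944 mm⁴
  hole: d = -122.4 mm → contributes −423 579 mm⁴
Total I = 103 530 816 mm⁴.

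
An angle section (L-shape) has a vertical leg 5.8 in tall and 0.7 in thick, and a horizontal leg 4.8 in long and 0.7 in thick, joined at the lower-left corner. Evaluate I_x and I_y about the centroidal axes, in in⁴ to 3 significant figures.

Split into non-overlapping primitives; take the origin at the lower-left of the bounding box.
Vertical leg: 0.7 × 5.8, A = 4.06 in², y = 2.9 in, Ī = 11.382 in⁴.
Horizontal leg (remainder): 4.1 × 0.7, A = 2.87 in², y = 0.35 in, Ī = 0.11719 in⁴.
Centroid: ȳ = ΣA·y / ΣA = 1.8439 in.
Transfer each piece to the centroidal x-axis using Ī + A·d² with d = y − 1.8439:
  vertical leg: d = 1.0561 in → contributes +15.91 in⁴
  horizontal leg (remainder): d = -1.4939 in → contributes +6.5226 in⁴
Total I = 22.432 in⁴.
For the y-axis: x̄ = 1.3439 in.
Repeating about the centroidal y-axis gives I_y = 13.871 in⁴.

I_x ≈ 22.4 in⁴, I_y ≈ 13.9 in⁴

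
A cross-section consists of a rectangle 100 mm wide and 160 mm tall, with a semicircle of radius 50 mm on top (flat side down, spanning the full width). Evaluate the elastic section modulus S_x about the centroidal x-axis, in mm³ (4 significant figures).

S_x ≈ 6.099 × 10⁵ mm³

Treat the section as a set of non-overlapping primitives; coordinates are from the bounding-box lower-left.
Rectangular body: 100 × 160, A = 16 000 mm², y = 80 mm, Ī = 34 133 333 mm⁴.
Semicircular cap: semicircle r = 50, A = 3926.99 mm², y = 181.221 mm, Ī = 685 981 mm⁴.
Centroid: ȳ = ΣA·y / ΣA = 99.9474 mm.
Transfer each piece to the centroidal x-axis using Ī + A·d² with d = y − 99.9474:
  rectangular body: d = -19.9474 mm → contributes +40 499 744 mm⁴
  semicircular cap: d = 81.2732 mm → contributes +26 625 071 mm⁴
Total I = 67 124 815 mm⁴.
Extreme fibre distance c = 110.053 mm; S = I/c = 609 934 mm³.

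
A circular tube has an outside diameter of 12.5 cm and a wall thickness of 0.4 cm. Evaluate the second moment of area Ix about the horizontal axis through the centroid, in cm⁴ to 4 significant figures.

Break the section into simple shapes (no overlaps), measuring from the bottom-left corner of the bounding box.
Outer circle: ⌀12.5, A = 122.718 cm², y = 6.25 cm, Ī = 1198.42 cm⁴.
Bore (subtracted): ⌀11.7, A = 107.513 cm², y = 6.25 cm, Ī = 919.842 cm⁴.
By symmetry the centroid is at mid-height, ȳ = 6.25 cm.
All pieces are centred on the horizontal axis through the centroid, so I = ΣĪ (holes subtracted) = 278.58 cm⁴.

Ix ≈ 278.6 cm⁴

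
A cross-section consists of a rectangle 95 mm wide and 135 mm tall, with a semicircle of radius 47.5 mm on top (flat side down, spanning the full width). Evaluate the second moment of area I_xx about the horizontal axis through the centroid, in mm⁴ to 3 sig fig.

I_xx ≈ 4.14 × 10⁷ mm⁴

Decompose the section into non-overlapping parts with the origin at the bottom-left of its bounding rectangle.
Rectangular body: 95 × 135, A = 12 825 mm², y = 67.5 mm, Ī = 19 477 969 mm⁴.
Semicircular cap: semicircle r = 47.5, A = 3544.1 mm², y = 155.16 mm, Ī = 558 736 mm⁴.
Centroid: ȳ = ΣA·y / ΣA = 86.479 mm.
Transfer each piece to the horizontal axis through the centroid using Ī + A·d² with d = y − 86.479:
  rectangular body: d = -18.979 mm → contributes +24 097 742 mm⁴
  semicircular cap: d = 68.68 mm → contributes +17 276 222 mm⁴
Total I = 41 373 965 mm⁴.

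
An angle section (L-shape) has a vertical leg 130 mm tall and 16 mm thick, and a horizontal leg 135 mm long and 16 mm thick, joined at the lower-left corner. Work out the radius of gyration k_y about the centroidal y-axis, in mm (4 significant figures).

k_y ≈ 41.38 mm

Break the section into simple shapes (no overlaps), measuring from the bottom-left corner of the bounding box.
Vertical leg: 16 × 130, A = 2 080 mm², x = 8 mm, Ī = 44373.3 mm⁴.
Horizontal leg (remainder): 119 × 16, A = 1 904 mm², x = 75.5 mm, Ī = 2 246 879 mm⁴.
Centroid: x̄ = ΣA·x / ΣA = 40.259 mm.
Transfer each piece to the centroidal y-axis using Ī + A·d² with d = x − 40.259:
  vertical leg: d = -32.259 mm → contributes +2 208 916 mm⁴
  horizontal leg (remainder): d = 35.241 mm → contributes +4 611 505 mm⁴
Total I = 6 820 421 mm⁴.
Radius of gyration: k = √(I/A) = √(6 820 421 / 3 984) = 41.3758 mm.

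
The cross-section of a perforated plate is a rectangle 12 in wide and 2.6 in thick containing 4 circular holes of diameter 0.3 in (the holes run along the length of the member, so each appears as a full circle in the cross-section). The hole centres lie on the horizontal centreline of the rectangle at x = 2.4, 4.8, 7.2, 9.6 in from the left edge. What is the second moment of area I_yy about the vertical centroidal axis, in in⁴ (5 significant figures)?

I_yy ≈ 372.36 in⁴

Treat the section as a set of non-overlapping primitives; coordinates are from the bounding-box lower-left.
Plate: 12 × 2.6, A = 31.2 in², x = 6 in, Ī = 374.4 in⁴.
Hole 1 (subtracted): ⌀0.3, A = 0.07068583 in², x = 2.4 in, Ī = 0.0003976078 in⁴.
Hole 2 (subtracted): ⌀0.3, A = 0.07068583 in², x = 4.8 in, Ī = 0.0003976078 in⁴.
Hole 3 (subtracted): ⌀0.3, A = 0.07068583 in², x = 7.2 in, Ī = 0.0003976078 in⁴.
Hole 4 (subtracted): ⌀0.3, A = 0.07068583 in², x = 9.6 in, Ī = 0.0003976078 in⁴.
By symmetry the centroid is at mid-width, x̄ = 6 in.
Transfer each piece to the vertical centroidal axis using Ī + A·d² with d = x − 6:
  plate: d = 0 in → contributes +374.4 in⁴
  hole 1: d = -3.6 in → contributes −0.916486 in⁴
  hole 2: d = -1.2 in → contributes −0.1021852 in⁴
  hole 3: d = 1.2 in → contributes −0.1021852 in⁴
  hole 4: d = 3.6 in → contributes −0.916486 in⁴
Total I = 372.3627 in⁴.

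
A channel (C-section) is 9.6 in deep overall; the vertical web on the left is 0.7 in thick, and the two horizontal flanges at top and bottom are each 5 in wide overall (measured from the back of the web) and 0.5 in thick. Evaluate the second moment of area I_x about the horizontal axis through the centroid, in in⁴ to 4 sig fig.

I_x ≈ 140.7 in⁴

Break the section into simple shapes (no overlaps), measuring from the bottom-left corner of the bounding box.
Web: 0.7 × 9.6, A = 6.72 in², y = 4.8 in, Ī = 51.6096 in⁴.
Top flange (beyond web): 4.3 × 0.5, A = 2.15 in², y = 9.35 in, Ī = 0.0447917 in⁴.
Bottom flange (beyond web): 4.3 × 0.5, A = 2.15 in², y = 0.25 in, Ī = 0.0447917 in⁴.
By symmetry the centroid is at mid-height, ȳ = 4.8 in.
Transfer each piece to the horizontal axis through the centroid using Ī + A·d² with d = y − 4.8:
  web: d = 0 in → contributes +51.6096 in⁴
  top flange (beyond web): d = 4.55 in → contributes +44.5552 in⁴
  bottom flange (beyond web): d = -4.55 in → contributes +44.5552 in⁴
Total I = 140.72 in⁴.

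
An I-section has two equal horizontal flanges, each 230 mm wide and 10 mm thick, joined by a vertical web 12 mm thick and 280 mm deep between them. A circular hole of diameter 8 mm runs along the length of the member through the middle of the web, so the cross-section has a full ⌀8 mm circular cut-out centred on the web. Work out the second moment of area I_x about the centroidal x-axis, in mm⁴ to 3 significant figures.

Decompose the section into non-overlapping parts with the origin at the bottom-left of its bounding rectangle.
Bottom flange: 230 × 10, A = 2 300 mm², y = 5 mm, Ī = 19 167 mm⁴.
Web: 12 × 280, A = 3 360 mm², y = 150 mm, Ī = 21 952 000 mm⁴.
Top flange: 230 × 10, A = 2 300 mm², y = 295 mm, Ī = 19 167 mm⁴.
Hole (subtracted): ⌀8, A = 50.265 mm², y = 150 mm, Ī = 201.06 mm⁴.
By symmetry the centroid is at mid-height, ȳ = 150 mm.
Transfer each piece to the centroidal x-axis using Ī + A·d² with d = y − 150:
  bottom flange: d = -145 mm → contributes +48 376 667 mm⁴
  web: d = 0 mm → contributes +21 952 000 mm⁴
  top flange: d = 145 mm → contributes +48 376 667 mm⁴
  hole: d = 0 mm → contributes −201.06 mm⁴
Total I = 118 705 132 mm⁴.

I_x ≈ 1.19 × 10⁸ mm⁴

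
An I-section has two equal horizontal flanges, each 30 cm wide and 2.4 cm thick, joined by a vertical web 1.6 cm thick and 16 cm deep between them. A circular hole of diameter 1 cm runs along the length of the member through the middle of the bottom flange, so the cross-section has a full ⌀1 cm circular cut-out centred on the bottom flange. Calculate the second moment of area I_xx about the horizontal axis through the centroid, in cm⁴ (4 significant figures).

I_xx ≈ 1.274 × 10⁴ cm⁴

Treat the section as a set of non-overlapping primitives; coordinates are from the bounding-box lower-left.
Bottom flange: 30 × 2.4, A = 72 cm², y = 1.2 cm, Ī = 34.56 cm⁴.
Web: 1.6 × 16, A = 25.6 cm², y = 10.4 cm, Ī = 546.133 cm⁴.
Top flange: 30 × 2.4, A = 72 cm², y = 19.6 cm, Ī = 34.56 cm⁴.
Hole (subtracted): ⌀1, A = 0.785398 cm², y = 1.2 cm, Ī = 0.0490874 cm⁴.
Centroid: ȳ = ΣA·y / ΣA = 10.4428 cm.
Transfer each piece to the horizontal axis through the centroid using Ī + A·d² with d = y − 10.4428:
  bottom flange: d = -9.2428 cm → contributes +6185.48 cm⁴
  web: d = -0.0428024 cm → contributes +546.18 cm⁴
  top flange: d = 9.1572 cm → contributes +6072.07 cm⁴
  hole: d = -9.2428 cm → contributes −67.1452 cm⁴
Total I = 12736.6 cm⁴.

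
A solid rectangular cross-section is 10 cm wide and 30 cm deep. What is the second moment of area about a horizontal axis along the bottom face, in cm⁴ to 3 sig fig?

I_base ≈ 9.00 × 10⁴ cm⁴

The section: 10 × 30, A = 300 cm², y = 15 cm, Ī = 22 500 cm⁴.
Transfer it to a horizontal axis along the bottom face using Ī + A·d² with d = y − 0:
  the section: d = 15 cm → contributes +90 000 cm⁴
Total I = 90 000 cm⁴.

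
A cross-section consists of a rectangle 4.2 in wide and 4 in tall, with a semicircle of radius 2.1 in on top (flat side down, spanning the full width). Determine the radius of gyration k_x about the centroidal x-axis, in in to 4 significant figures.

Treat the section as a set of non-overlapping primitives; coordinates are from the bounding-box lower-left.
Rectangular body: 4.2 × 4, A = 16.8 in², y = 2 in, Ī = 22.4 in⁴.
Semicircular cap: semicircle r = 2.1, A = 6.92721 in², y = 4.89127 in, Ī = 2.13456 in⁴.
Centroid: ȳ = ΣA·y / ΣA = 2.84411 in.
Transfer each piece to the centroidal x-axis using Ī + A·d² with d = y − 2.84411:
  rectangular body: d = -0.844112 in → contributes +34.3704 in⁴
  semicircular cap: d = 2.04716 in → contributes +31.1654 in⁴
Total I = 65.5359 in⁴.
Radius of gyration: k = √(I/A) = √(65.5359 / 23.7272) = 1.66194 in.

k_x ≈ 1.662 in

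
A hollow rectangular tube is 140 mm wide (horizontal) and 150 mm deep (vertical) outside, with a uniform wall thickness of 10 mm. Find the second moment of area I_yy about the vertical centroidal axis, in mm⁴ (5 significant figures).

I_yy ≈ 1.5580 × 10⁷ mm⁴

Break the section into simple shapes (no overlaps), measuring from the bottom-left corner of the bounding box.
Outer rectangle: 140 × 150, A = 21 000 mm², x = 70 mm, Ī = 34 300 000 mm⁴.
Inner void (subtracted): 120 × 130, A = 15 600 mm², x = 70 mm, Ī = 18 720 000 mm⁴.
By symmetry the centroid is at mid-width, x̄ = 70 mm.
All pieces are centred on the vertical centroidal axis, so I = ΣĪ (holes subtracted) = 15 580 000 mm⁴.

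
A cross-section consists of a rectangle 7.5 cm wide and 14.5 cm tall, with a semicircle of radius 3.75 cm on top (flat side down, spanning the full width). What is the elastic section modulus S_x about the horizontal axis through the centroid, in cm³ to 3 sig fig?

S_x ≈ 354 cm³

Treat the section as a set of non-overlapping primitives; coordinates are from the bounding-box lower-left.
Rectangular body: 7.5 × 14.5, A = 108.75 cm², y = 7.25 cm, Ī = 1905.4 cm⁴.
Semicircular cap: semicircle r = 3.75, A = 22.089 cm², y = 16.092 cm, Ī = 21.705 cm⁴.
Centroid: ȳ = ΣA·y / ΣA = 8.7427 cm.
Transfer each piece to the horizontal axis through the centroid using Ī + A·d² with d = y − 8.7427:
  rectangular body: d = -1.4927 cm → contributes +2147.7 cm⁴
  semicircular cap: d = 7.3488 cm → contributes +1214.7 cm⁴
Total I = 3362.4 cm⁴.
Extreme fibre distance c = 9.5073 cm; S = I/c = 353.66 cm³.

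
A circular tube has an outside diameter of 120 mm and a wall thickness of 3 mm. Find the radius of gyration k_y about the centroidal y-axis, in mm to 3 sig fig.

k_y ≈ 41.4 mm

Split into non-overlapping primitives; take the origin at the lower-left of the bounding box.
Outer circle: ⌀120, A = 11 310 mm², x = 60 mm, Ī = 10 178 760 mm⁴.
Bore (subtracted): ⌀114, A = 10 207 mm², x = 60 mm, Ī = 8 290 664 mm⁴.
By symmetry the centroid is at mid-width, x̄ = 60 mm.
All pieces are centred on the centroidal y-axis, so I = ΣĪ (holes subtracted) = 1 888 096 mm⁴.
Radius of gyration: k = √(I/A) = √(1 888 096 / 1102.7) = 41.379 mm.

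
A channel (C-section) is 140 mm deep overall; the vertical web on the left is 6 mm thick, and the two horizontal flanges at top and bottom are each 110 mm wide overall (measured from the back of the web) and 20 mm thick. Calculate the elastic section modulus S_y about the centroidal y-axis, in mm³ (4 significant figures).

S_y ≈ 9.579 × 10⁴ mm³

Decompose the section into non-overlapping parts with the origin at the bottom-left of its bounding rectangle.
Web: 6 × 140, A = 840 mm², x = 3 mm, Ī = 2 520 mm⁴.
Top flange (beyond web): 104 × 20, A = 2 080 mm², x = 58 mm, Ī = 1 874 773 mm⁴.
Bottom flange (beyond web): 104 × 20, A = 2 080 mm², x = 58 mm, Ī = 1 874 773 mm⁴.
Centroid: x̄ = ΣA·x / ΣA = 48.76 mm.
Transfer each piece to the centroidal y-axis using Ī + A·d² with d = x − 48.76:
  web: d = -45.76 mm → contributes +1 761 461 mm⁴
  top flange (beyond web): d = 9.24 mm → contributes +2 052 359 mm⁴
  bottom flange (beyond web): d = 9.24 mm → contributes +2 052 359 mm⁴
Total I = 5 866 179 mm⁴.
Extreme fibre distance c = 61.24 mm; S = I/c = 95 790 mm³.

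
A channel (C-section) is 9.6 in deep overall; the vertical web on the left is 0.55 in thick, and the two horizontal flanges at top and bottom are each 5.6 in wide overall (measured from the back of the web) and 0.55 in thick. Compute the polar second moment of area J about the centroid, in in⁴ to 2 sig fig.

Break the section into simple shapes (no overlaps), measuring from the bottom-left corner of the bounding box.
Web: 0.55 × 9.6, A = 5.28 in², y = 4.8 in, Ī = 40.55 in⁴.
Top flange (beyond web): 5.05 × 0.55, A = 2.778 in², y = 9.325 in, Ī = 0.07002 in⁴.
Bottom flange (beyond web): 5.05 × 0.55, A = 2.778 in², y = 0.275 in, Ī = 0.07002 in⁴.
By symmetry the centroid is at mid-height, ȳ = 4.8 in.
Transfer each piece to the centroidal x-axis using Ī + A·d² with d = y − 4.8:
  web: d = 0 in → contributes +40.55 in⁴
  top flange (beyond web): d = 4.525 in → contributes +56.94 in⁴
  bottom flange (beyond web): d = -4.525 in → contributes +56.94 in⁴
Total I = 154.4 in⁴.
For the y-axis: x̄ = 1.711 in.
Repeating about the centroidal y-axis gives I_y = 33.16 in⁴.
Polar second moment: J = I_x + I_y = 187.6 in⁴.

J ≈ 190 in⁴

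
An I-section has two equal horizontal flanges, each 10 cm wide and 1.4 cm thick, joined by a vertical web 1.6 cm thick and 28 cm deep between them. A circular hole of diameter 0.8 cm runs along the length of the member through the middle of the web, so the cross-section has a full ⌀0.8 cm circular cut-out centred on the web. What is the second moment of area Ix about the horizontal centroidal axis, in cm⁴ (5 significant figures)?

Ix ≈ 8982.0 cm⁴

Treat the section as a set of non-overlapping primitives; coordinates are from the bounding-box lower-left.
Bottom flange: 10 × 1.4, A = 14 cm², y = 0.7 cm, Ī = 2.286667 cm⁴.
Web: 1.6 × 28, A = 44.8 cm², y = 15.4 cm, Ī = 2926.933 cm⁴.
Top flange: 10 × 1.4, A = 14 cm², y = 30.1 cm, Ī = 2.286667 cm⁴.
Hole (subtracted): ⌀0.8, A = 0.5026548 cm², y = 15.4 cm, Ī = 0.02010619 cm⁴.
By symmetry the centroid is at mid-height, ȳ = 15.4 cm.
Transfer each piece to the horizontal centroidal axis using Ī + A·d² with d = y − 15.4:
  bottom flange: d = -14.7 cm → contributes +3027.547 cm⁴
  web: d = 0 cm → contributes +2926.933 cm⁴
  top flange: d = 14.7 cm → contributes +3027.547 cm⁴
  hole: d = 0 cm → contributes −0.02010619 cm⁴
Total I = 8982.007 cm⁴.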